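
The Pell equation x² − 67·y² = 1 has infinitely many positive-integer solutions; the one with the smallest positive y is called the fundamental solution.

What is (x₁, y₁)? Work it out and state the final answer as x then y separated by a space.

√67 → a₀=8, period (5,2,1,1,7,1,1,2,5,16); ℓ=10 even so k=9
k=0  a_k=8  p_k/q_k = 8/1
…
k=2  a_k=2  p_k/q_k = 90/11
…
k=5  a_k=7  p_k/q_k = 1678/205
k=6  a_k=1  p_k/q_k = 1899/232
…
k=8  a_k=2  p_k/q_k = 9053/1106
k=9  a_k=5  p_k/q_k = 48842/5967
fundamental: x₁=48842, y₁=5967  (since 2385540964 − 67·35605089 = 1)

48842 5967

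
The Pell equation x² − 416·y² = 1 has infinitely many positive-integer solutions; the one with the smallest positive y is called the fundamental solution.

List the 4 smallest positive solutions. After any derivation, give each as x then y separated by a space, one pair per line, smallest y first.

d=416: √d = [20; 2,1,1,9,1,1,2,40] (ℓ=8, even), read p_7/q_7
k=0  a_k=20  p_k/q_k = 20/1
…
k=4  a_k=9  p_k/q_k = 979/48
k=5  a_k=1  p_k/q_k = 1081/53
k=6  a_k=1  p_k/q_k = 2060/101
k=7  a_k=2  p_k/q_k = 5201/255
(x₁, y₁) = (5201, 255);  5201² − 416·255² = 1 ✓
n=2: (5201,255)∘(5201,255) = (5201·5201+416·255·255, 5201·255+255·5201) = (54100801,2652510)
n=3: (54100801,2652510)∘(5201,255) = (5201·54100801+416·255·2652510, 5201·2652510+255·54100801) = (562756526801,27591408765)
n=4: (562756526801,27591408765)∘(5201,255) = (5201·562756526801+416·255·27591408765, 5201·27591408765+255·562756526801) = (5853793337683201,287005831321020)

5201 255
54100801 2652510
562756526801 27591408765
5853793337683201 287005831321020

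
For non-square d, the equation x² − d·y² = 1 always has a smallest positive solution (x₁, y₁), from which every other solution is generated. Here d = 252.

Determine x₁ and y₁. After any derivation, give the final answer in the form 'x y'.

[15; 1,6,1,30] for √252; ℓ=4 ⇒ convergent index 3
step 0: (15, 1)  from 15·(1,0) + (0,1)
…
step 2: (111, 7)  from 6·(16,1) + (15,1)
step 3: (127, 8)  from 1·(111,7) + (16,1)
(x₁, y₁) = (127, 8);  127² − 252·8² = 1 ✓

127 8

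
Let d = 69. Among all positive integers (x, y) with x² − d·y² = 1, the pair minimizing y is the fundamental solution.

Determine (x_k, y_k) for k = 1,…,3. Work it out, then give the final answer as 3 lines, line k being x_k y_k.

7775 936
120901249 14554800
1880014414175 226327139064

[8; 3,3,1,4,1,3,3,16] for √69; ℓ=8 ⇒ convergent index 7
i=0: a=8 ⇒ p=8, q=1
…
i=2: a=3 ⇒ p=83, q=10
…
i=5: a=1 ⇒ p=623, q=75
i=6: a=3 ⇒ p=2384, q=287
i=7: a=3 ⇒ p=7775, q=936
(x₁, y₁) = (7775, 936);  7775² − 69·936² = 1 ✓
(x_2, y_2) = (7775·7775 + 69·936·936, 7775·936 + 936·7775) = (120901249, 14554800)
(x_3, y_3) = (7775·120901249 + 69·936·14554800, 7775·14554800 + 936·120901249) = (1880014414175, 226327139064)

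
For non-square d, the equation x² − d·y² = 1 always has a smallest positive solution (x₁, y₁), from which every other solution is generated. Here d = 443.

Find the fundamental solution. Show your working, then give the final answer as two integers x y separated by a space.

442 21

d=443: √d = [21; 21,42] (ℓ=2, even), read p_1/q_1
a_0=21:  p_0=21·1+0=21,  q_0=21·0+1=1
a_1=21:  p_1=21·21+1=442,  q_1=21·1+0=21
(x₁, y₁) = (442, 21);  442² − 443·21² = 1 ✓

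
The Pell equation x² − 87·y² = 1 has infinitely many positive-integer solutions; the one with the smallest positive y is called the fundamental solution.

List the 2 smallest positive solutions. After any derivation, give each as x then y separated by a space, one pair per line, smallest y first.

√87 → a₀=9, period (3,18); ℓ=2 even so k=1
step 0: (9, 1)  from 9·(1,0) + (0,1)
step 1: (28, 3)  from 3·(9,1) + (1,0)
→ (28, 3).  Check: 28²=784, 87·3²=783, difference 1.
(28+3√87)^2 = 1567 + 168√87

28 3
1567 168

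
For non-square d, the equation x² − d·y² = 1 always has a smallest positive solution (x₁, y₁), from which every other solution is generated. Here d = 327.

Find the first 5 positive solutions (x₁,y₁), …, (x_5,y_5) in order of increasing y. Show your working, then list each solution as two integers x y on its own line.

d=327: √d = [18; 12,36] (ℓ=2, even), read p_1/q_1
a_0=18:  p_0=18·1+0=18,  q_0=18·0+1=1
a_1=12:  p_1=12·18+1=217,  q_1=12·1+0=12
fundamental: x₁=217, y₁=12  (since 47089 − 327·144 = 1)
n=2: (217,12)∘(217,12) = (217·217+327·12·12, 217·12+12·217) = (94177,5208)
n=3: (94177,5208)∘(217,12) = (217·94177+327·12·5208, 217·5208+12·94177) = (40872601,2260260)
n=4: (40872601,2260260)∘(217,12) = (217·40872601+327·12·2260260, 217·2260260+12·40872601) = (17738614657,980947632)
n=5: (17738614657,980947632)∘(217,12) = (217·17738614657+327·12·980947632, 217·980947632+12·17738614657) = (7698517888537,425729012028)

217 12
94177 5208
40872601 2260260
17738614657 980947632
7698517888537 425729012028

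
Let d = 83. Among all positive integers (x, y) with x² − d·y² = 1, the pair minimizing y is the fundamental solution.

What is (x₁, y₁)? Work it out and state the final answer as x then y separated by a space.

82 9

√83 → a₀=9, period (9,18); ℓ=2 even so k=1
i=0: a=9 ⇒ p=9, q=1
i=1: a=9 ⇒ p=82, q=9
(x₁, y₁) = (82, 9);  82² − 83·9² = 1 ✓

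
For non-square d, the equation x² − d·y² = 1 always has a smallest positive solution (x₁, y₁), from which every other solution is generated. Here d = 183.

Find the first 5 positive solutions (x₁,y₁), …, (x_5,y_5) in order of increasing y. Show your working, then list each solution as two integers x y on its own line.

d=183: √d = [13; 1,1,8,1,1,26] (ℓ=6, even), read p_5/q_5
step 0: (13, 1)  from 13·(1,0) + (0,1)
step 1: (14, 1)  from 1·(13,1) + (1,0)
step 2: (27, 2)  from 1·(14,1) + (13,1)
step 3: (230, 17)  from 8·(27,2) + (14,1)
step 4: (257, 19)  from 1·(230,17) + (27,2)
step 5: (487, 36)  from 1·(257,19) + (230,17)
fundamental: x₁=487, y₁=36  (since 237169 − 183·1296 = 1)
(x_2, y_2) = (487·487 + 183·36·36, 487·36 + 36·487) = (474337, 35064)
(x_3, y_3) = (487·474337 + 183·36·35064, 487·35064 + 36·474337) = (462003751, 34152300)
(x_4, y_4) = (487·462003751 + 183·36·34152300, 487·34152300 + 36·462003751) = (449991179137, 33264305136)
(x_5, y_5) = (487·449991179137 + 183·36·33264305136, 487·33264305136 + 36·449991179137) = (438290946475687, 32399399050164)

487 36
474337 35064
462003751 34152300
449991179137 33264305136
438290946475687 32399399050164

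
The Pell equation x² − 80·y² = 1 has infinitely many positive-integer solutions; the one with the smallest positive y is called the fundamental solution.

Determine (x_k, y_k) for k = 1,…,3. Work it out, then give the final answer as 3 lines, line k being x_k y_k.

9 1
161 18
2889 323

[8; 1,16] for √80; ℓ=2 ⇒ convergent index 1
i=0: a=8 ⇒ p=8, q=1
i=1: a=1 ⇒ p=9, q=1
fundamental: x₁=9, y₁=1  (since 81 − 80·1 = 1)
n=2: (9,1)∘(9,1) = (9·9+80·1·1, 9·1+1·9) = (161,18)
n=3: (161,18)∘(9,1) = (9·161+80·1·18, 9·18+1·161) = (2889,323)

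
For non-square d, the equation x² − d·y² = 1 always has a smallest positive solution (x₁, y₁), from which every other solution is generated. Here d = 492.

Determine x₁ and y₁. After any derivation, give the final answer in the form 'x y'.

[22; 5,1,1,10,1,1,5,44] for √492; ℓ=8 ⇒ convergent index 7
step 0: (22, 1)  from 22·(1,0) + (0,1)
step 1: (111, 5)  from 5·(22,1) + (1,0)
step 2: (133, 6)  from 1·(111,5) + (22,1)
…
step 6: (5390, 243)  from 1·(2817,127) + (2573,116)
step 7: (29767, 1342)  from 5·(5390,243) + (2817,127)
(x₁, y₁) = (29767, 1342);  29767² − 492·1342² = 1 ✓

29767 1342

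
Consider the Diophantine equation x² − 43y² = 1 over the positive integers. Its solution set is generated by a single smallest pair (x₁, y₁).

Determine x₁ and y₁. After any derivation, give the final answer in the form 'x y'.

d=43: √d = [6; 1,1,3,1,5,1,3,1,1,12] (ℓ=10, even), read p_9/q_9
k=0  a_k=6  p_k/q_k = 6/1
k=1  a_k=1  p_k/q_k = 7/1
k=2  a_k=1  p_k/q_k = 13/2
…
k=7  a_k=3  p_k/q_k = 1541/235
k=8  a_k=1  p_k/q_k = 1941/296
k=9  a_k=1  p_k/q_k = 3482/531
fundamental: x₁=3482, y₁=531  (since 12124324 − 43·281961 = 1)

3482 531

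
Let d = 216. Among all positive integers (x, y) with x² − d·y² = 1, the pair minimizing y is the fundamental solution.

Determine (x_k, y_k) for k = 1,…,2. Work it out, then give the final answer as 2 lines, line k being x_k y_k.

√216 → a₀=14, period (1,2,3,2,1,28); ℓ=6 even so k=5
a_0=14:  p_0=14·1+0=14,  q_0=14·0+1=1
a_1=1:  p_1=1·14+1=15,  q_1=1·1+0=1
…
a_3=3:  p_3=3·44+15=147,  q_3=3·3+1=10
a_4=2:  p_4=2·147+44=338,  q_4=2·10+3=23
a_5=1:  p_5=1·338+147=485,  q_5=1·23+10=33
(x₁, y₁) = (485, 33);  485² − 216·33² = 1 ✓
k=2:  x_2 = 485·485+216·33·33 = 470449,  y_2 = 485·33+33·485 = 32010

485 33
470449 32010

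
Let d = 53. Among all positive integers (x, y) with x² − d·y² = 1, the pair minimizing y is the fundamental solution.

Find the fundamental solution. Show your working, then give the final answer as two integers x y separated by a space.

√53 = [7; 3,1,1,3,14, …], period ℓ=5 (odd) → k=9
step 0: (7, 1)  from 7·(1,0) + (0,1)
step 1: (22, 3)  from 3·(7,1) + (1,0)
…
step 8: (18557, 2549)  from 1·(10578,1453) + (7979,1096)
step 9: (66249, 9100)  from 3·(18557,2549) + (10578,1453)
fundamental: x₁=66249, y₁=9100  (since 4388930001 − 53·82810000 = 1)

66249 9100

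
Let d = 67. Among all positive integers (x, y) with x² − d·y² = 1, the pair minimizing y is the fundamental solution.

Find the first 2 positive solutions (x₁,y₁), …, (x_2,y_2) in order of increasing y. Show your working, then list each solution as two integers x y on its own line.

48842 5967
4771081927 582880428

[8; 5,2,1,1,7,1,1,2,5,16] for √67; ℓ=10 ⇒ convergent index 9
i=0: a=8 ⇒ p=8, q=1
i=1: a=5 ⇒ p=41, q=5
i=2: a=2 ⇒ p=90, q=11
i=3: a=1 ⇒ p=131, q=16
i=4: a=1 ⇒ p=221, q=27
i=5: a=7 ⇒ p=1678, q=205
i=6: a=1 ⇒ p=1899, q=232
i=7: a=1 ⇒ p=3577, q=437
i=8: a=2 ⇒ p=9053, q=1106
i=9: a=5 ⇒ p=48842, q=5967
fundamental: x₁=48842, y₁=5967  (since 2385540964 − 67·35605089 = 1)
n=2: (48842,5967)∘(48842,5967) = (48842·48842+67·5967·5967, 48842·5967+5967·48842) = (4771081927,582880428)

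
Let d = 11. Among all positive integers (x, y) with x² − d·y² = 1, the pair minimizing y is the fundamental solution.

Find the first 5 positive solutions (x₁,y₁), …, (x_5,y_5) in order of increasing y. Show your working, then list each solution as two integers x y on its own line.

10 3
199 60
3970 1197
79201 23880
1580050 476403

√11 → a₀=3, period (3,6); ℓ=2 even so k=1
k=0  a_k=3  p_k/q_k = 3/1
k=1  a_k=3  p_k/q_k = 10/3
fundamental: x₁=10, y₁=3  (since 100 − 11·9 = 1)
k=2:  x_2 = 10·10+11·3·3 = 199,  y_2 = 10·3+3·10 = 60
k=3:  x_3 = 10·199+11·3·60 = 3970,  y_3 = 10·60+3·199 = 1197
k=4:  x_4 = 10·3970+11·3·1197 = 79201,  y_4 = 10·1197+3·3970 = 23880
k=5:  x_5 = 10·79201+11·3·23880 = 1580050,  y_5 = 10·23880+3·79201 = 476403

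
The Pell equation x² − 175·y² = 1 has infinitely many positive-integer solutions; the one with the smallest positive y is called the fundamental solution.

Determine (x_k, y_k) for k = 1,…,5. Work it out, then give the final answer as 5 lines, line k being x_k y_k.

√175 → a₀=13, period (4,2,1,2,4,26); ℓ=6 even so k=5
a_0=13:  p_0=13·1+0=13,  q_0=13·0+1=1
a_1=4:  p_1=4·13+1=53,  q_1=4·1+0=4
…
a_3=1:  p_3=1·119+53=172,  q_3=1·9+4=13
a_4=2:  p_4=2·172+119=463,  q_4=2·13+9=35
a_5=4:  p_5=4·463+172=2024,  q_5=4·35+13=153
(x₁, y₁) = (2024, 153);  2024² − 175·153² = 1 ✓
n=2: (2024,153)∘(2024,153) = (2024·2024+175·153·153, 2024·153+153·2024) = (8193151,619344)
n=3: (8193151,619344)∘(2024,153) = (2024·8193151+175·153·619344, 2024·619344+153·8193151) = (33165873224,2507104359)
n=4: (33165873224,2507104359)∘(2024,153) = (2024·33165873224+175·153·2507104359, 2024·2507104359+153·33165873224) = (134255446617601,10148757825888)
n=5: (134255446617601,10148757825888)∘(2024,153) = (2024·134255446617601+175·153·10148757825888, 2024·10148757825888+153·134255446617601) = (543466014742175624,41082169172090265)

2024 153
8193151 619344
33165873224 2507104359
134255446617601 10148757825888
543466014742175624 41082169172090265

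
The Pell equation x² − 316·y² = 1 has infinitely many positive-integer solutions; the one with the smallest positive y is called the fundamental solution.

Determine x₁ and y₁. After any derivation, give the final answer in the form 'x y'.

12799 720

√316 = [17; 1,3,2,8,2,3,1,34, …], period ℓ=8 (even) → k=7
i=0: a=17 ⇒ p=17, q=1
i=1: a=1 ⇒ p=18, q=1
i=2: a=3 ⇒ p=71, q=4
…
i=5: a=2 ⇒ p=2862, q=161
i=6: a=3 ⇒ p=9937, q=559
i=7: a=1 ⇒ p=12799, q=720
(x₁, y₁) = (12799, 720);  12799² − 316·720² = 1 ✓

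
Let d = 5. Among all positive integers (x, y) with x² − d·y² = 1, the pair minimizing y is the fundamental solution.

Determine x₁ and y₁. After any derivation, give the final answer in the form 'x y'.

9 4

√5 → a₀=2, period (4); ℓ=1 odd so k=1
k=0  a_k=2  p_k/q_k = 2/1
k=1  a_k=4  p_k/q_k = 9/4
(x₁, y₁) = (9, 4);  9² − 5·4² = 1 ✓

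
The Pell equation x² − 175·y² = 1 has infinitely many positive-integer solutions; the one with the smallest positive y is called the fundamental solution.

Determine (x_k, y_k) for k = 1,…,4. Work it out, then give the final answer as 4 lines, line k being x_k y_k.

2024 153
8193151 619344
33165873224 2507104359
134255446617601 10148757825888

d=175: √d = [13; 4,2,1,2,4,26] (ℓ=6, even), read p_5/q_5
a_0=13:  p_0=13·1+0=13,  q_0=13·0+1=1
a_1=4:  p_1=4·13+1=53,  q_1=4·1+0=4
a_2=2:  p_2=2·53+13=119,  q_2=2·4+1=9
…
a_4=2:  p_4=2·172+119=463,  q_4=2·13+9=35
a_5=4:  p_5=4·463+172=2024,  q_5=4·35+13=153
fundamental: x₁=2024, y₁=153  (since 4096576 − 175·23409 = 1)
n=2: (2024,153)∘(2024,153) = (2024·2024+175·153·153, 2024·153+153·2024) = (8193151,619344)
n=3: (8193151,619344)∘(2024,153) = (2024·8193151+175·153·619344, 2024·619344+153·8193151) = (33165873224,2507104359)
n=4: (33165873224,2507104359)∘(2024,153) = (2024·33165873224+175·153·2507104359, 2024·2507104359+153·33165873224) = (134255446617601,10148757825888)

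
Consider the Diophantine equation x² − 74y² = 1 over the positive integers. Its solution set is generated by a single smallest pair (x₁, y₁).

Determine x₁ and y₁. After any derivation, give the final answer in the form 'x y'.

[8; 1,1,1,1,16] for √74; ℓ=5 ⇒ convergent index 9
i=0: a=8 ⇒ p=8, q=1
…
i=8: a=1 ⇒ p=2228, q=259
i=9: a=1 ⇒ p=3699, q=430
fundamental: x₁=3699, y₁=430  (since 13682601 − 74·184900 = 1)

3699 430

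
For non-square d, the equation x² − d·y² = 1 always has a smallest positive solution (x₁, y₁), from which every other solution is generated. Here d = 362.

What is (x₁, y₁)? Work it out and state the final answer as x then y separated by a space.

723 38

[19; 38] for √362; ℓ=1 ⇒ convergent index 1
a_0=19:  p_0=19·1+0=19,  q_0=19·0+1=1
a_1=38:  p_1=38·19+1=723,  q_1=38·1+0=38
→ (723, 38).  Check: 723²=522729, 362·38²=522728, difference 1.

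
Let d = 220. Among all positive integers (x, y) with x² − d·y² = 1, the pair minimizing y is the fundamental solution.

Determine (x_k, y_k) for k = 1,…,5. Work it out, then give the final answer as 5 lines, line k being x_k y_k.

89 6
15841 1068
2819609 190098
501874561 33836376
89330852249 6022684830

√220 = [14; 1,4,1,28, …], period ℓ=4 (even) → k=3
k=0  a_k=14  p_k/q_k = 14/1
…
k=2  a_k=4  p_k/q_k = 74/5
k=3  a_k=1  p_k/q_k = 89/6
fundamental: x₁=89, y₁=6  (since 7921 − 220·36 = 1)
n=2: (89,6)∘(89,6) = (89·89+220·6·6, 89·6+6·89) = (15841,1068)
n=3: (15841,1068)∘(89,6) = (89·15841+220·6·1068, 89·1068+6·15841) = (2819609,190098)
n=4: (2819609,190098)∘(89,6) = (89·2819609+220·6·190098, 89·190098+6·2819609) = (501874561,33836376)
n=5: (501874561,33836376)∘(89,6) = (89·501874561+220·6·33836376, 89·33836376+6·501874561) = (89330852249,6022684830)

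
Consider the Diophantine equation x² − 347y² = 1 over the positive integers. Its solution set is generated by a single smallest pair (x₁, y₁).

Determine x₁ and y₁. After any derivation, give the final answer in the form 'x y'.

√347 = [18; 1,1,1,2,4,…,1,1,36, …], period ℓ=14 (even) → k=13
k=0  a_k=18  p_k/q_k = 18/1
…
k=3  a_k=1  p_k/q_k = 56/3
k=4  a_k=2  p_k/q_k = 149/8
…
k=7  a_k=17  p_k/q_k = 14269/766
…
k=10  a_k=2  p_k/q_k = 164168/8813
…
k=12  a_k=1  p_k/q_k = 402885/21628
k=13  a_k=1  p_k/q_k = 641602/34443
(x₁, y₁) = (641602, 34443);  641602² − 347·34443² = 1 ✓

641602 34443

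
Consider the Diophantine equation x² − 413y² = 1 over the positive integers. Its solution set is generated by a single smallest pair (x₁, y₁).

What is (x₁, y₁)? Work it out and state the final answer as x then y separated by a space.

113399 5580

√413 → a₀=20, period (3,9,1,4,1,9,3,40); ℓ=8 even so k=7
k=0  a_k=20  p_k/q_k = 20/1
k=1  a_k=3  p_k/q_k = 61/3
k=2  a_k=9  p_k/q_k = 569/28
…
k=6  a_k=9  p_k/q_k = 36560/1799
k=7  a_k=3  p_k/q_k = 113399/5580
→ (113399, 5580).  Check: 113399²=12859333201, 413·5580²=12859333200, difference 1.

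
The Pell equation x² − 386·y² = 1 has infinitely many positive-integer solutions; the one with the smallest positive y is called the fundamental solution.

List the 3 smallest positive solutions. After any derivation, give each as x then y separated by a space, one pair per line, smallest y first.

d=386: √d = [19; 1,1,1,4,1,18,1,4,1,1,1,38] (ℓ=12, even), read p_11/q_11
k=0  a_k=19  p_k/q_k = 19/1
k=1  a_k=1  p_k/q_k = 20/1
k=2  a_k=1  p_k/q_k = 39/2
k=3  a_k=1  p_k/q_k = 59/3
k=4  a_k=4  p_k/q_k = 275/14
…
k=10  a_k=1  p_k/q_k = 72163/3673
k=11  a_k=1  p_k/q_k = 111555/5678
fundamental: x₁=111555, y₁=5678  (since 12444518025 − 386·32239684 = 1)
k=2:  x_2 = 111555·111555+386·5678·5678 = 24889036049,  y_2 = 111555·5678+5678·111555 = 1266818580
k=3:  x_3 = 111555·24889036049+386·5678·1266818580 = 5552992832780835,  y_3 = 111555·1266818580+5678·24889036049 = 282639893378122

111555 5678
24889036049 1266818580
5552992832780835 282639893378122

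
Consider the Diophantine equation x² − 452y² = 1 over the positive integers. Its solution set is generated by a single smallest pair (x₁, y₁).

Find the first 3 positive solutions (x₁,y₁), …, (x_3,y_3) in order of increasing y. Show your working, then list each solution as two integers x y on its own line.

[21; 3,1,5,3,10,3,5,1,3,42] for √452; ℓ=10 ⇒ convergent index 9
i=0: a=21 ⇒ p=21, q=1
i=1: a=3 ⇒ p=64, q=3
…
i=3: a=5 ⇒ p=489, q=23
…
i=8: a=1 ⇒ p=313483, q=14745
i=9: a=3 ⇒ p=1204353, q=56648
(x₁, y₁) = (1204353, 56648);  1204353² − 452·56648² = 1 ✓
n=2: (1204353,56648)∘(1204353,56648) = (1204353·1204353+452·56648·56648, 1204353·56648+56648·1204353) = (2900932297217,136448377488)
n=3: (2900932297217,136448377488)∘(1204353,56648) = (1204353·2900932297217+452·56648·136448377488, 1204353·136448377488+56648·2900932297217) = (6987493029899166849,328664025545553880)

1204353 56648
2900932297217 136448377488
6987493029899166849 328664025545553880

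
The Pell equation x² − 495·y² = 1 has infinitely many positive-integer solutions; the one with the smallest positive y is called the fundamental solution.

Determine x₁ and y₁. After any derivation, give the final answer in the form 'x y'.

89 4

√495 → a₀=22, period (4,44); ℓ=2 even so k=1
a_0=22:  p_0=22·1+0=22,  q_0=22·0+1=1
a_1=4:  p_1=4·22+1=89,  q_1=4·1+0=4
fundamental: x₁=89, y₁=4  (since 7921 − 495·16 = 1)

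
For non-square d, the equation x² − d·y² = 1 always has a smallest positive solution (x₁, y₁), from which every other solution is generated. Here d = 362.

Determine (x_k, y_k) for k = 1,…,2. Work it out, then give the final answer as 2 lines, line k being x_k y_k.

723 38
1045457 54948

√362 → a₀=19, period (38); ℓ=1 odd so k=1
step 0: (19, 1)  from 19·(1,0) + (0,1)
step 1: (723, 38)  from 38·(19,1) + (1,0)
(x₁, y₁) = (723, 38);  723² − 362·38² = 1 ✓
n=2: (723,38)∘(723,38) = (723·723+362·38·38, 723·38+38·723) = (1045457,54948)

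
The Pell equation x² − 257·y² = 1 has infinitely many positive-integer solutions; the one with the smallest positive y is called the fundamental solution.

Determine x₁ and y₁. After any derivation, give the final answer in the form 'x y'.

513 32

d=257: √d = [16; 32] (ℓ=1, odd), read p_1/q_1
i=0: a=16 ⇒ p=16, q=1
i=1: a=32 ⇒ p=513, q=32
(x₁, y₁) = (513, 32);  513² − 257·32² = 1 ✓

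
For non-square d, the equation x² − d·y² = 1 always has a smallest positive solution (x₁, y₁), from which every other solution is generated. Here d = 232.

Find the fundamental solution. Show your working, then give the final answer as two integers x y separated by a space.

19603 1287

√232 = [15; 4,3,7,3,4,30, …], period ℓ=6 (even) → k=5
step 0: (15, 1)  from 15·(1,0) + (0,1)
…
step 4: (4539, 298)  from 3·(1447,95) + (198,13)
step 5: (19603, 1287)  from 4·(4539,298) + (1447,95)
→ (19603, 1287).  Check: 19603²=384277609, 232·1287²=384277608, difference 1.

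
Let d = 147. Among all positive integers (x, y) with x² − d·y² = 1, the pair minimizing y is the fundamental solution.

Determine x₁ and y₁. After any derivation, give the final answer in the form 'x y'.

97 8

√147 = [12; 8,24, …], period ℓ=2 (even) → k=1
a_0=12:  p_0=12·1+0=12,  q_0=12·0+1=1
a_1=8:  p_1=8·12+1=97,  q_1=8·1+0=8
fundamental: x₁=97, y₁=8  (since 9409 − 147·64 = 1)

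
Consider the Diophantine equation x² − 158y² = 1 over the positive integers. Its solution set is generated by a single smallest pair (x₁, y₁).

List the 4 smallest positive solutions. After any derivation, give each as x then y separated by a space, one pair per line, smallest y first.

√158 → a₀=12, period (1,1,3,12,3,1,1,24); ℓ=8 even so k=7
i=0: a=12 ⇒ p=12, q=1
i=1: a=1 ⇒ p=13, q=1
…
i=3: a=3 ⇒ p=88, q=7
…
i=6: a=1 ⇒ p=4412, q=351
i=7: a=1 ⇒ p=7743, q=616
→ (7743, 616).  Check: 7743²=59954049, 158·616²=59954048, difference 1.
(7743+616√158)^2 = 119908097 + 9539376√158
(7743+616√158)^3 = 1856896782399 + 147726776120√158
(7743+616√158)^4 = 28755903452322817 + 2287696845454944√158

7743 616
119908097 9539376
1856896782399 147726776120
28755903452322817 2287696845454944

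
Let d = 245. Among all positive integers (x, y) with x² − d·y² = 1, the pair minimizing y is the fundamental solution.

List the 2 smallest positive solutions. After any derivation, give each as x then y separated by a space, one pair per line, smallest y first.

√245 → a₀=15, period (1,1,1,7,6,7,1,1,1,30); ℓ=10 even so k=9
k=0  a_k=15  p_k/q_k = 15/1
k=1  a_k=1  p_k/q_k = 16/1
k=2  a_k=1  p_k/q_k = 31/2
…
k=4  a_k=7  p_k/q_k = 360/23
…
k=6  a_k=7  p_k/q_k = 15809/1010
k=7  a_k=1  p_k/q_k = 18016/1151
k=8  a_k=1  p_k/q_k = 33825/2161
k=9  a_k=1  p_k/q_k = 51841/3312
fundamental: x₁=51841, y₁=3312  (since 2687489281 − 245·10969344 = 1)
(51841+3312√245)^2 = 5374978561 + 343394784√245

51841 3312
5374978561 343394784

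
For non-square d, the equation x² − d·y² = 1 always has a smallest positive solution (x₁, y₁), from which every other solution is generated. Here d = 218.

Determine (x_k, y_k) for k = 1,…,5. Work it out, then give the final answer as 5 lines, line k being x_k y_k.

126003 8534
31753512017 2150619204
8002075549230099 541968943114690
2016571050827526816577 136579425476409948936
508188004226839647389073363 34418834696066196648450926

√218 = [14; 1,3,3,1,28, …], period ℓ=5 (odd) → k=9
k=0  a_k=14  p_k/q_k = 14/1
…
k=2  a_k=3  p_k/q_k = 59/4
k=3  a_k=3  p_k/q_k = 192/13
k=4  a_k=1  p_k/q_k = 251/17
…
k=8  a_k=3  p_k/q_k = 96370/6527
k=9  a_k=1  p_k/q_k = 126003/8534
(x₁, y₁) = (126003, 8534);  126003² − 218·8534² = 1 ✓
n=2: (126003,8534)∘(126003,8534) = (126003·126003+218·8534·8534, 126003·8534+8534·126003) = (31753512017,2150619204)
n=3: (31753512017,2150619204)∘(126003,8534) = (126003·31753512017+218·8534·2150619204, 126003·2150619204+8534·31753512017) = (8002075549230099,541968943114690)
n=4: (8002075549230099,541968943114690)∘(126003,8534) = (126003·8002075549230099+218·8534·541968943114690, 126003·541968943114690+8534·8002075549230099) = (2016571050827526816577,136579425476409948936)
n=5: (2016571050827526816577,136579425476409948936)∘(126003,8534) = (126003·2016571050827526816577+218·8534·136579425476409948936, 126003·136579425476409948936+8534·2016571050827526816577) = (508188004226839647389073363,34418834696066196648450926)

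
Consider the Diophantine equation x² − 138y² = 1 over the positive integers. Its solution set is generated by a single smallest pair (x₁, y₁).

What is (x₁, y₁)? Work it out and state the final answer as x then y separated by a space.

[11; 1,2,1,22] for √138; ℓ=4 ⇒ convergent index 3
i=0: a=11 ⇒ p=11, q=1
i=1: a=1 ⇒ p=12, q=1
i=2: a=2 ⇒ p=35, q=3
i=3: a=1 ⇒ p=47, q=4
fundamental: x₁=47, y₁=4  (since 2209 − 138·16 = 1)

47 4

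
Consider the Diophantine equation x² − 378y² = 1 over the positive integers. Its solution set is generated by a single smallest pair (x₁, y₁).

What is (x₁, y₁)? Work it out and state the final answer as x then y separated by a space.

8749 450

[19; 2,3,1,4,1,3,2,38] for √378; ℓ=8 ⇒ convergent index 7
step 0: (19, 1)  from 19·(1,0) + (0,1)
step 1: (39, 2)  from 2·(19,1) + (1,0)
step 2: (136, 7)  from 3·(39,2) + (19,1)
step 3: (175, 9)  from 1·(136,7) + (39,2)
…
step 5: (1011, 52)  from 1·(836,43) + (175,9)
step 6: (3869, 199)  from 3·(1011,52) + (836,43)
step 7: (8749, 450)  from 2·(3869,199) + (1011,52)
→ (8749, 450).  Check: 8749²=76545001, 378·450²=76545000, difference 1.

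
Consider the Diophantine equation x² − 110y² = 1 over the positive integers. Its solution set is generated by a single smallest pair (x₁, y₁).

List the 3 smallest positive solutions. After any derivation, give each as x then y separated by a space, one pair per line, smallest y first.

d=110: √d = [10; 2,20] (ℓ=2, even), read p_1/q_1
i=0: a=10 ⇒ p=10, q=1
i=1: a=2 ⇒ p=21, q=2
fundamental: x₁=21, y₁=2  (since 441 − 110·4 = 1)
(21+2√110)^2 = 881 + 84√110
(21+2√110)^3 = 36981 + 3526√110

21 2
881 84
36981 3526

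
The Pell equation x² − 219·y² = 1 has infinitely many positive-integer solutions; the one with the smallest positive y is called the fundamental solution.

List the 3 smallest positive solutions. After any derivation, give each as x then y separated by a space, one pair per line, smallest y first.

d=219: √d = [14; 1,3,1,28] (ℓ=4, even), read p_3/q_3
a_0=14:  p_0=14·1+0=14,  q_0=14·0+1=1
…
a_2=3:  p_2=3·15+14=59,  q_2=3·1+1=4
a_3=1:  p_3=1·59+15=74,  q_3=1·4+1=5
(x₁, y₁) = (74, 5);  74² − 219·5² = 1 ✓
(74+5√219)^2 = 10951 + 740√219
(74+5√219)^3 = 1620674 + 109515√219

74 5
10951 740
1620674 109515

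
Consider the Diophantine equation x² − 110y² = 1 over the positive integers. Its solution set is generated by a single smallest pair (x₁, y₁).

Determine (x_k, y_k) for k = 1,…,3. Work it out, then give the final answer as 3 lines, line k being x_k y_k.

21 2
881 84
36981 3526

√110 = [10; 2,20, …], period ℓ=2 (even) → k=1
k=0  a_k=10  p_k/q_k = 10/1
k=1  a_k=2  p_k/q_k = 21/2
→ (21, 2).  Check: 21²=441, 110·2²=440, difference 1.
n=2: (21,2)∘(21,2) = (21·21+110·2·2, 21·2+2·21) = (881,84)
n=3: (881,84)∘(21,2) = (21·881+110·2·84, 21·84+2·881) = (36981,3526)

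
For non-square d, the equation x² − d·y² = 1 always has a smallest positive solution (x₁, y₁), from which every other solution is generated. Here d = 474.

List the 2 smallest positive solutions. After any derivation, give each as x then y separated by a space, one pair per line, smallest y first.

√474 → a₀=21, period (1,3,2,1,1,…,3,1,42); ℓ=14 even so k=13
k=0  a_k=21  p_k/q_k = 21/1
k=1  a_k=1  p_k/q_k = 22/1
…
k=10  a_k=1  p_k/q_k = 16677/766
…
k=12  a_k=3  p_k/q_k = 149331/6859
k=13  a_k=1  p_k/q_k = 193549/8890
→ (193549, 8890).  Check: 193549²=37461215401, 474·8890²=37461215400, difference 1.
k=2:  x_2 = 193549·193549+474·8890·8890 = 74922430801,  y_2 = 193549·8890+8890·193549 = 3441301220

193549 8890
74922430801 3441301220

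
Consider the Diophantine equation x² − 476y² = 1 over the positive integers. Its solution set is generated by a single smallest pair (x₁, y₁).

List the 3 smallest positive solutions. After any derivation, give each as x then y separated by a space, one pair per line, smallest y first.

28799 1320
1658764801 76029360
95541534979199 4379139075960

√476 → a₀=21, period (1,4,2,10,2,4,1,42); ℓ=8 even so k=7
step 0: (21, 1)  from 21·(1,0) + (0,1)
step 1: (22, 1)  from 1·(21,1) + (1,0)
step 2: (109, 5)  from 4·(22,1) + (21,1)
…
step 5: (5258, 241)  from 2·(2509,115) + (240,11)
step 6: (23541, 1079)  from 4·(5258,241) + (2509,115)
step 7: (28799, 1320)  from 1·(23541,1079) + (5258,241)
→ (28799, 1320).  Check: 28799²=829382401, 476·1320²=829382400, difference 1.
n=2: (28799,1320)∘(28799,1320) = (28799·28799+476·1320·1320, 28799·1320+1320·28799) = (1658764801,76029360)
n=3: (1658764801,76029360)∘(28799,1320) = (28799·1658764801+476·1320·76029360, 28799·76029360+1320·1658764801) = (95541534979199,4379139075960)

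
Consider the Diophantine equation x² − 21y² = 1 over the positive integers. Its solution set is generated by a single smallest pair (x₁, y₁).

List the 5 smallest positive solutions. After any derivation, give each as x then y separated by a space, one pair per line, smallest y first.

55 12
6049 1320
665335 145188
73180801 15969360
8049222775 1756484412

√21 = [4; 1,1,2,1,1,8, …], period ℓ=6 (even) → k=5
a_0=4:  p_0=4·1+0=4,  q_0=4·0+1=1
…
a_3=2:  p_3=2·9+5=23,  q_3=2·2+1=5
a_4=1:  p_4=1·23+9=32,  q_4=1·5+2=7
a_5=1:  p_5=1·32+23=55,  q_5=1·7+5=12
fundamental: x₁=55, y₁=12  (since 3025 − 21·144 = 1)
(x_2, y_2) = (55·55 + 21·12·12, 55·12 + 12·55) = (6049, 1320)
(x_3, y_3) = (55·6049 + 21·12·1320, 55·1320 + 12·6049) = (665335, 145188)
(x_4, y_4) = (55·665335 + 21·12·145188, 55·145188 + 12·665335) = (73180801, 15969360)
(x_5, y_5) = (55·73180801 + 21·12·15969360, 55·15969360 + 12·73180801) = (8049222775, 1756484412)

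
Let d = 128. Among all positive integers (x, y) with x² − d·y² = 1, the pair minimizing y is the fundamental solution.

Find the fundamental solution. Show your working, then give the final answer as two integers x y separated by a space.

[11; 3,5,3,22] for √128; ℓ=4 ⇒ convergent index 3
step 0: (11, 1)  from 11·(1,0) + (0,1)
step 1: (34, 3)  from 3·(11,1) + (1,0)
step 2: (181, 16)  from 5·(34,3) + (11,1)
step 3: (577, 51)  from 3·(181,16) + (34,3)
→ (577, 51).  Check: 577²=332929, 128·51²=332928, difference 1.

577 51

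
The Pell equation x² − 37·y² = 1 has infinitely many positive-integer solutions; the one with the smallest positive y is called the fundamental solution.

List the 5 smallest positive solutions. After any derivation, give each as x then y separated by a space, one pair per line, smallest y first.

73 12
10657 1752
1555849 255780
227143297 37342128
33161365513 5451694908

d=37: √d = [6; 12] (ℓ=1, odd), read p_1/q_1
k=0  a_k=6  p_k/q_k = 6/1
k=1  a_k=12  p_k/q_k = 73/12
(x₁, y₁) = (73, 12);  73² − 37·12² = 1 ✓
k=2:  x_2 = 73·73+37·12·12 = 10657,  y_2 = 73·12+12·73 = 1752
k=3:  x_3 = 73·10657+37·12·1752 = 1555849,  y_3 = 73·1752+12·10657 = 255780
k=4:  x_4 = 73·1555849+37·12·255780 = 227143297,  y_4 = 73·255780+12·1555849 = 37342128
k=5:  x_5 = 73·227143297+37·12·37342128 = 33161365513,  y_5 = 73·37342128+12·227143297 = 5451694908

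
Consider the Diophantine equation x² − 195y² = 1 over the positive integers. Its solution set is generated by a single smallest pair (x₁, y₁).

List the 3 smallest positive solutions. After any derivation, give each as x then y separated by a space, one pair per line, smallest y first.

d=195: √d = [13; 1,26] (ℓ=2, even), read p_1/q_1
k=0  a_k=13  p_k/q_k = 13/1
k=1  a_k=1  p_k/q_k = 14/1
(x₁, y₁) = (14, 1);  14² − 195·1² = 1 ✓
k=2:  x_2 = 14·14+195·1·1 = 391,  y_2 = 14·1+1·14 = 28
k=3:  x_3 = 14·391+195·1·28 = 10934,  y_3 = 14·28+1·391 = 783

14 1
391 28
10934 783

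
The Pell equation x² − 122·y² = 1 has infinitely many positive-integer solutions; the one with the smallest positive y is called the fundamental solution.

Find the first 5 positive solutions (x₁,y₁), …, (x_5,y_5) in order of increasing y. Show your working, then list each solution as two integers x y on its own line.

√122 → a₀=11, period (22); ℓ=1 odd so k=1
a_0=11:  p_0=11·1+0=11,  q_0=11·0+1=1
a_1=22:  p_1=22·11+1=243,  q_1=22·1+0=22
(x₁, y₁) = (243, 22);  243² − 122·22² = 1 ✓
(x_2, y_2) = (243·243 + 122·22·22, 243·22 + 22·243) = (118097, 10692)
(x_3, y_3) = (243·118097 + 122·22·10692, 243·10692 + 22·118097) = (57394899, 5196290)
(x_4, y_4) = (243·57394899 + 122·22·5196290, 243·5196290 + 22·57394899) = (27893802817, 2525386248)
(x_5, y_5) = (243·27893802817 + 122·22·2525386248, 243·2525386248 + 22·27893802817) = (13556330774163, 1227332520238)

243 22
118097 10692
57394899 5196290
27893802817 2525386248
13556330774163 1227332520238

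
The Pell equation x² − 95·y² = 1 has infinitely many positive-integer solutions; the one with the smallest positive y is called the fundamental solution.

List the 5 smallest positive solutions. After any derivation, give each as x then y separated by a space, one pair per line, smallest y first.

√95 → a₀=9, period (1,2,1,18); ℓ=4 even so k=3
i=0: a=9 ⇒ p=9, q=1
…
i=2: a=2 ⇒ p=29, q=3
i=3: a=1 ⇒ p=39, q=4
fundamental: x₁=39, y₁=4  (since 1521 − 95·16 = 1)
(x_2, y_2) = (39·39 + 95·4·4, 39·4 + 4·39) = (3041, 312)
(x_3, y_3) = (39·3041 + 95·4·312, 39·312 + 4·3041) = (237159, 24332)
(x_4, y_4) = (39·237159 + 95·4·24332, 39·24332 + 4·237159) = (18495361, 1897584)
(x_5, y_5) = (39·18495361 + 95·4·1897584, 39·1897584 + 4·18495361) = (1442400999, 147987220)

39 4
3041 312
237159 24332
18495361 1897584
1442400999 147987220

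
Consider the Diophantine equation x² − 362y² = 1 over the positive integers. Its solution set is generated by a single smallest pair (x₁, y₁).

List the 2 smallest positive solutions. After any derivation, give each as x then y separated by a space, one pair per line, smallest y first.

723 38
1045457 54948

√362 = [19; 38, …], period ℓ=1 (odd) → k=1
a_0=19:  p_0=19·1+0=19,  q_0=19·0+1=1
a_1=38:  p_1=38·19+1=723,  q_1=38·1+0=38
fundamental: x₁=723, y₁=38  (since 522729 − 362·1444 = 1)
n=2: (723,38)∘(723,38) = (723·723+362·38·38, 723·38+38·723) = (1045457,54948)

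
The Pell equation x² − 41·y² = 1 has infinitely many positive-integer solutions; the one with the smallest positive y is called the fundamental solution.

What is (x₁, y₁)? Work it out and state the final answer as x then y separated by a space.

√41 = [6; 2,2,12, …], period ℓ=3 (odd) → k=5
a_0=6:  p_0=6·1+0=6,  q_0=6·0+1=1
a_1=2:  p_1=2·6+1=13,  q_1=2·1+0=2
a_2=2:  p_2=2·13+6=32,  q_2=2·2+1=5
a_3=12:  p_3=12·32+13=397,  q_3=12·5+2=62
a_4=2:  p_4=2·397+32=826,  q_4=2·62+5=129
a_5=2:  p_5=2·826+397=2049,  q_5=2·129+62=320
fundamental: x₁=2049, y₁=320  (since 4198401 − 41·102400 = 1)

2049 320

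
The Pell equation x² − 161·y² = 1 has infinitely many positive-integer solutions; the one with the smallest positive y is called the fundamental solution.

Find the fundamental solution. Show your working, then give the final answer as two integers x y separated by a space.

d=161: √d = [12; 1,2,4,1,2,1,4,2,1,24] (ℓ=10, even), read p_9/q_9
step 0: (12, 1)  from 12·(1,0) + (0,1)
…
step 8: (8108, 639)  from 2·(3667,289) + (774,61)
step 9: (11775, 928)  from 1·(8108,639) + (3667,289)
fundamental: x₁=11775, y₁=928  (since 138650625 − 161·861184 = 1)

11775 928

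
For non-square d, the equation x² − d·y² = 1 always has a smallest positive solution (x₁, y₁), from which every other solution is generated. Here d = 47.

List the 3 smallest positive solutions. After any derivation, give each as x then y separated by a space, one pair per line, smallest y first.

48 7
4607 672
442224 64505

[6; 1,5,1,12] for √47; ℓ=4 ⇒ convergent index 3
i=0: a=6 ⇒ p=6, q=1
…
i=2: a=5 ⇒ p=41, q=6
i=3: a=1 ⇒ p=48, q=7
fundamental: x₁=48, y₁=7  (since 2304 − 47·49 = 1)
(48+7√47)^2 = 4607 + 672√47
(48+7√47)^3 = 442224 + 64505√47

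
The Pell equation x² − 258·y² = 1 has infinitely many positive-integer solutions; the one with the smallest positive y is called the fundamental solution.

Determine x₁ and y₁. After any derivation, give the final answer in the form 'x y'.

257 16

√258 = [16; 16,32, …], period ℓ=2 (even) → k=1
a_0=16:  p_0=16·1+0=16,  q_0=16·0+1=1
a_1=16:  p_1=16·16+1=257,  q_1=16·1+0=16
(x₁, y₁) = (257, 16);  257² − 258·16² = 1 ✓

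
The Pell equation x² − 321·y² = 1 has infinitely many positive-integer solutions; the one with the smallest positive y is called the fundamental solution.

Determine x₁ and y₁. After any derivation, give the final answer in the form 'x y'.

√321 = [17; 1,10,1,34, …], period ℓ=4 (even) → k=3
k=0  a_k=17  p_k/q_k = 17/1
…
k=2  a_k=10  p_k/q_k = 197/11
k=3  a_k=1  p_k/q_k = 215/12
(x₁, y₁) = (215, 12);  215² − 321·12² = 1 ✓

215 12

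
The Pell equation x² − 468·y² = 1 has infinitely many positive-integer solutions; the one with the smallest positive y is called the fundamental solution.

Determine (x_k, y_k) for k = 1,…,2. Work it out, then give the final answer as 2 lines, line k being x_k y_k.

√468 → a₀=21, period (1,1,1,2,1,1,1,42); ℓ=8 even so k=7
i=0: a=21 ⇒ p=21, q=1
i=1: a=1 ⇒ p=22, q=1
…
i=3: a=1 ⇒ p=65, q=3
i=4: a=2 ⇒ p=173, q=8
…
i=6: a=1 ⇒ p=411, q=19
i=7: a=1 ⇒ p=649, q=30
→ (649, 30).  Check: 649²=421201, 468·30²=421200, difference 1.
(649+30√468)^2 = 842401 + 38940√468

649 30
842401 38940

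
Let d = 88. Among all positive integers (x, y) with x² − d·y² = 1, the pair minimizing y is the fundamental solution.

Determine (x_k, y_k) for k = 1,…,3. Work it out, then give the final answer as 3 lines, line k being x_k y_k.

[9; 2,1,1,1,2,18] for √88; ℓ=6 ⇒ convergent index 5
k=0  a_k=9  p_k/q_k = 9/1
…
k=2  a_k=1  p_k/q_k = 28/3
…
k=4  a_k=1  p_k/q_k = 75/8
k=5  a_k=2  p_k/q_k = 197/21
fundamental: x₁=197, y₁=21  (since 38809 − 88·441 = 1)
(x_2, y_2) = (197·197 + 88·21·21, 197·21 + 21·197) = (77617, 8274)
(x_3, y_3) = (197·77617 + 88·21·8274, 197·8274 + 21·77617) = (30580901, 3259935)

197 21
77617 8274
30580901 3259935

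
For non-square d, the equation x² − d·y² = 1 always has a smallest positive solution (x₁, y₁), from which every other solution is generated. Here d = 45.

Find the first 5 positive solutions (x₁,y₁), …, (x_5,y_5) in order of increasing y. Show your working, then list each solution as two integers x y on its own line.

[6; 1,2,2,2,1,12] for √45; ℓ=6 ⇒ convergent index 5
step 0: (6, 1)  from 6·(1,0) + (0,1)
…
step 2: (20, 3)  from 2·(7,1) + (6,1)
…
step 4: (114, 17)  from 2·(47,7) + (20,3)
step 5: (161, 24)  from 1·(114,17) + (47,7)
fundamental: x₁=161, y₁=24  (since 25921 − 45·576 = 1)
(x_2, y_2) = (161·161 + 45·24·24, 161·24 + 24·161) = (51841, 7728)
(x_3, y_3) = (161·51841 + 45·24·7728, 161·7728 + 24·51841) = (16692641, 2488392)
(x_4, y_4) = (161·16692641 + 45·24·2488392, 161·2488392 + 24·16692641) = (5374978561, 801254496)
(x_5, y_5) = (161·5374978561 + 45·24·801254496, 161·801254496 + 24·5374978561) = (1730726404001, 258001459320)

161 24
51841 7728
16692641 2488392
5374978561 801254496
1730726404001 258001459320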